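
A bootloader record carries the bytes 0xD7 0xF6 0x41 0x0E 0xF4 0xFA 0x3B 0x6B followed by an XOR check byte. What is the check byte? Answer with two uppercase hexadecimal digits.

XOR the bytes together:
  start with 0xD7
  0xD7 ⊕ 0xF6 = 0x21
  0x21 ⊕ 0x41 = 0x60
  0x60 ⊕ 0x0E = 0x6E
  0x6E ⊕ 0xF4 = 0x9A
  0x9A ⊕ 0xFA = 0x60
  0x60 ⊕ 0x3B = 0x5B
  0x5B ⊕ 0x6B = 0x30

30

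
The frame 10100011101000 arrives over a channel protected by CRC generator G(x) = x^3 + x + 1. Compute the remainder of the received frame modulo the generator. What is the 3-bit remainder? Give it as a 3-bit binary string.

Modulo-2 division of 10100011101000 by 1011:
  pos 0: 1010 XOR 1011 = 0001
  pos 3: 1001 XOR 1011 = 0010
  pos 5: 1011 XOR 1011 = 0000
  pos 10: 1000 XOR 1011 = 0011
Remainder = 011 (nonzero — an error is detected).

011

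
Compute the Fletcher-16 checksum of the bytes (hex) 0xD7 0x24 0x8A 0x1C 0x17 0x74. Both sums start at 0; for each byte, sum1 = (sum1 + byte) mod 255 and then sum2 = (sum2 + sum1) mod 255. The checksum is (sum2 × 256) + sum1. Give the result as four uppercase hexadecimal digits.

E42E

Running sums (mod 255):
  after byte 0 (0xD7): sum1=215, sum2=215
  after byte 1 (0x24): sum1=251, sum2=211
  after byte 2 (0x8A): sum1=134, sum2=90
  after byte 3 (0x1C): sum1=162, sum2=252
  after byte 4 (0x17): sum1=185, sum2=182
  after byte 5 (0x74): sum1=46, sum2=228
Checksum = sum2·256 + sum1 = 228·256 + 46 = 58414 = 0xE42E.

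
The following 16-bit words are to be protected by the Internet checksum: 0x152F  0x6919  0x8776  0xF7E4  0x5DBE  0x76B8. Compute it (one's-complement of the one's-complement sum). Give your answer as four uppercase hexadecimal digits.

2DE5

One's-complement addition (fold any carry out of bit 15 back into bit 0):
  0x152F + 0x6919 = 0x07E48
  0x7E48 + 0x8776 = 0x105BE → wrap carry → 0x05BF
  0x05BF + 0xF7E4 = 0x0FDA3
  0xFDA3 + 0x5DBE = 0x15B61 → wrap carry → 0x5B62
  0x5B62 + 0x76B8 = 0x0D21A
One's-complement sum = 0xD21A.
Checksum = ~0xD21A & 0xFFFF = 0x2DE5.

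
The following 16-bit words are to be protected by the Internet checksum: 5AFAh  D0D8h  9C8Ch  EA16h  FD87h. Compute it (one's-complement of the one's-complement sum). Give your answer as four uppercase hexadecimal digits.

5001

One's-complement addition (fold any carry out of bit 15 back into bit 0):
  0x5AFA + 0xD0D8 = 0x12BD2 → wrap carry → 0x2BD3
  0x2BD3 + 0x9C8C = 0x0C85F
  0xC85F + 0xEA16 = 0x1B275 → wrap carry → 0xB276
  0xB276 + 0xFD87 = 0x1AFFD → wrap carry → 0xAFFE
One's-complement sum = 0xAFFE.
Checksum = ~0xAFFE & 0xFFFF = 0x5001.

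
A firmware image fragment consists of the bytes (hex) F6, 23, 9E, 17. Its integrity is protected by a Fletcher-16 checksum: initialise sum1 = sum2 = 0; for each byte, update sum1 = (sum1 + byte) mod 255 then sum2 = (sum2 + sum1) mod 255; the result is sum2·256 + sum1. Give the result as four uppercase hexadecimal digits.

99CF

Running sums (mod 255):
  after byte 0 (F6): sum1=246, sum2=246
  after byte 1 (23): sum1=26, sum2=17
  after byte 2 (9E): sum1=184, sum2=201
  after byte 3 (17): sum1=207, sum2=153
Checksum = sum2·256 + sum1 = 153·256 + 207 = 39375 = 0x99CF.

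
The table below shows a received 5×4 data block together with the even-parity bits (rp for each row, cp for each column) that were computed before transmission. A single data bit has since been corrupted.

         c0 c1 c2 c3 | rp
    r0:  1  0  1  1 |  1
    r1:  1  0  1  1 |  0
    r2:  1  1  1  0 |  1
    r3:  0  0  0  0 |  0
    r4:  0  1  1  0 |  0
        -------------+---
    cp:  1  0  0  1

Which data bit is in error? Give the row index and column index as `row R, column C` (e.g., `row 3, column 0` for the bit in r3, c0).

Recompute each row's even parity and compare to rp:
  r0: data parity 1, sent rp 1 → ok
  r1: data parity 1, sent rp 0 → mismatch
  r2: data parity 1, sent rp 1 → ok
  r3: data parity 0, sent rp 0 → ok
  r4: data parity 0, sent rp 0 → ok
Recompute each column's even parity and compare to cp:
  c0: data parity 1, sent cp 1 → ok
  c1: data parity 0, sent cp 0 → ok
  c2: data parity 0, sent cp 0 → ok
  c3: data parity 0, sent cp 1 → mismatch
Exactly one row (r1) and one column (c3) fail → the flipped bit is at their intersection.

row 1, column 3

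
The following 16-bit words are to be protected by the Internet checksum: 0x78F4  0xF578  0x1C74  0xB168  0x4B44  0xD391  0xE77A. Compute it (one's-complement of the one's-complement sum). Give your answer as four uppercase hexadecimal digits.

One's-complement addition (fold any carry out of bit 15 back into bit 0):
  0x78F4 + 0xF578 = 0x16E6C → wrap carry → 0x6E6D
  0x6E6D + 0x1C74 = 0x08AE1
  0x8AE1 + 0xB168 = 0x13C49 → wrap carry → 0x3C4A
  0x3C4A + 0x4B44 = 0x0878E
  0x878E + 0xD391 = 0x15B1F → wrap carry → 0x5B20
  0x5B20 + 0xE77A = 0x1429A → wrap carry → 0x429B
One's-complement sum = 0x429B.
Checksum = ~0x429B & 0xFFFF = 0xBD64.

BD64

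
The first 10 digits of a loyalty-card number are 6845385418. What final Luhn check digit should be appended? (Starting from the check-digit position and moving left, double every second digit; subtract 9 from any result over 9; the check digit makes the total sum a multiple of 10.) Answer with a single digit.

1

Partial digits right→left: 8 1 4 5 8 3 5 4 8 6
Double every second digit counting from the check-digit position (so the 1st, 3rd, 5th, ... of the partial from the right).
  doubled (with −9 where >9): 7 8 7 1 7 → sum 30
  kept as-is: 1 5 3 4 6 → sum 19
Total = 30 + 19 = 49.
Check digit = (10 − (49 mod 10)) mod 10 = 1.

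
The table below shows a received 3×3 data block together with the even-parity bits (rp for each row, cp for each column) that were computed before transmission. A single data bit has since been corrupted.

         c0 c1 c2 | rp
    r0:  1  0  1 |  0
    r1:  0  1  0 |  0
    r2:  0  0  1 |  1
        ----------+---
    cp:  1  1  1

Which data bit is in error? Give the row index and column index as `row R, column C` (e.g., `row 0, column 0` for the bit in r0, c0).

row 1, column 2

Recompute each row's even parity and compare to rp:
  r0: data parity 0, sent rp 0 → ok
  r1: data parity 1, sent rp 0 → mismatch
  r2: data parity 1, sent rp 1 → ok
Recompute each column's even parity and compare to cp:
  c0: data parity 1, sent cp 1 → ok
  c1: data parity 1, sent cp 1 → ok
  c2: data parity 0, sent cp 1 → mismatch
Exactly one row (r1) and one column (c2) fail → the flipped bit is at their intersection.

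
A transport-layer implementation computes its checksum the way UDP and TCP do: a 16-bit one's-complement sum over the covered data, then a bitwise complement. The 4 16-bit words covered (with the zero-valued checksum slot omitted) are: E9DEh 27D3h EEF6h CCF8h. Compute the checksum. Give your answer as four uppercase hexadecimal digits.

325E

One's-complement addition (fold any carry out of bit 15 back into bit 0):
  0xE9DE + 0x27D3 = 0x111B1 → wrap carry → 0x11B2
  0x11B2 + 0xEEF6 = 0x100A8 → wrap carry → 0x00A9
  0x00A9 + 0xCCF8 = 0x0CDA1
One's-complement sum = 0xCDA1.
Checksum = ~0xCDA1 & 0xFFFF = 0x325E.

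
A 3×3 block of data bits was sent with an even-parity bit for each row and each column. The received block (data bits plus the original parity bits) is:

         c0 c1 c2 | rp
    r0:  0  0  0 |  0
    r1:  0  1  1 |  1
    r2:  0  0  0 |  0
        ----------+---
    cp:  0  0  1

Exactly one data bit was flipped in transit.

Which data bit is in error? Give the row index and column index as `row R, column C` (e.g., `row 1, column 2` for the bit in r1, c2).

Recompute each row's even parity and compare to rp:
  r0: data parity 0, sent rp 0 → ok
  r1: data parity 0, sent rp 1 → mismatch
  r2: data parity 0, sent rp 0 → ok
Recompute each column's even parity and compare to cp:
  c0: data parity 0, sent cp 0 → ok
  c1: data parity 1, sent cp 0 → mismatch
  c2: data parity 1, sent cp 1 → ok
Exactly one row (r1) and one column (c1) fail → the flipped bit is at their intersection.

row 1, column 1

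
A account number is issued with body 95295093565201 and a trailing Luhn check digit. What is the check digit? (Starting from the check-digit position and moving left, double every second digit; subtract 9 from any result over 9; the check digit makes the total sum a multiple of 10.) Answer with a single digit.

0

Partial digits right→left: 1 0 2 5 6 5 3 9 0 5 9 2 5 9
Double every second digit counting from the check-digit position (so the 1st, 3rd, 5th, ... of the partial from the right).
  doubled (with −9 where >9): 2 4 3 6 0 9 1 → sum 25
  kept as-is: 0 5 5 9 5 2 9 → sum 35
Total = 25 + 35 = 60.
Check digit = (10 − (60 mod 10)) mod 10 = 0.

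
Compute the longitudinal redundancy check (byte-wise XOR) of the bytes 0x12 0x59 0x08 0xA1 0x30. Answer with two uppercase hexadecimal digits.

D2

XOR the bytes together:
  start with 0x12
  0x12 ⊕ 0x59 = 0x4B
  0x4B ⊕ 0x08 = 0x43
  0x43 ⊕ 0xA1 = 0xE2
  0xE2 ⊕ 0x30 = 0xD2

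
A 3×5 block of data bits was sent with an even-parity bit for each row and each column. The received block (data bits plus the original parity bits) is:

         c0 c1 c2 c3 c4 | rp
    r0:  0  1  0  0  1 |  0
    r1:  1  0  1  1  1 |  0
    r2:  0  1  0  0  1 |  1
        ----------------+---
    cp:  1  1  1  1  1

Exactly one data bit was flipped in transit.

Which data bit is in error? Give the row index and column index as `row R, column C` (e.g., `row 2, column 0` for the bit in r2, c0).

Recompute each row's even parity and compare to rp:
  r0: data parity 0, sent rp 0 → ok
  r1: data parity 0, sent rp 0 → ok
  r2: data parity 0, sent rp 1 → mismatch
Recompute each column's even parity and compare to cp:
  c0: data parity 1, sent cp 1 → ok
  c1: data parity 0, sent cp 1 → mismatch
  c2: data parity 1, sent cp 1 → ok
  c3: data parity 1, sent cp 1 → ok
  c4: data parity 1, sent cp 1 → ok
Exactly one row (r2) and one column (c1) fail → the flipped bit is at their intersection.

row 2, column 1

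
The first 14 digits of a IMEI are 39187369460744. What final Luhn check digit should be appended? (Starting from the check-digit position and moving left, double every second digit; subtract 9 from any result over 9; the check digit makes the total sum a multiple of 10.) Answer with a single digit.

8

Partial digits right→left: 4 4 7 0 6 4 9 6 3 7 8 1 9 3
Double every second digit counting from the check-digit position (so the 1st, 3rd, 5th, ... of the partial from the right).
  doubled (with −9 where >9): 8 5 3 9 6 7 9 → sum 47
  kept as-is: 4 0 4 6 7 1 3 → sum 25
Total = 47 + 25 = 72.
Check digit = (10 − (72 mod 10)) mod 10 = 8.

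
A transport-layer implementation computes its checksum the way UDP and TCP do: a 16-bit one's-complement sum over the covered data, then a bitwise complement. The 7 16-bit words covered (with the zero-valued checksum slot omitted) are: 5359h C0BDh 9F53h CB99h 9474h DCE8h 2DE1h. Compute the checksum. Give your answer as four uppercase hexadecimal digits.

One's-complement addition (fold any carry out of bit 15 back into bit 0):
  0x5359 + 0xC0BD = 0x11416 → wrap carry → 0x1417
  0x1417 + 0x9F53 = 0x0B36A
  0xB36A + 0xCB99 = 0x17F03 → wrap carry → 0x7F04
  0x7F04 + 0x9474 = 0x11378 → wrap carry → 0x1379
  0x1379 + 0xDCE8 = 0x0F061
  0xF061 + 0x2DE1 = 0x11E42 → wrap carry → 0x1E43
One's-complement sum = 0x1E43.
Checksum = ~0x1E43 & 0xFFFF = 0xE1BC.

E1BC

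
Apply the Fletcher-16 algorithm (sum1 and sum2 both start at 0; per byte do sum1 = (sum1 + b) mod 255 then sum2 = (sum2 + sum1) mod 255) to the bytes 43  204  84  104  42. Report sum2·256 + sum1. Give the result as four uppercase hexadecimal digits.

03DE

Running sums (mod 255):
  after byte 0 (43): sum1=43, sum2=43
  after byte 1 (204): sum1=247, sum2=35
  after byte 2 (84): sum1=76, sum2=111
  after byte 3 (104): sum1=180, sum2=36
  after byte 4 (42): sum1=222, sum2=3
Checksum = sum2·256 + sum1 = 3·256 + 222 = 990 = 0x03DE.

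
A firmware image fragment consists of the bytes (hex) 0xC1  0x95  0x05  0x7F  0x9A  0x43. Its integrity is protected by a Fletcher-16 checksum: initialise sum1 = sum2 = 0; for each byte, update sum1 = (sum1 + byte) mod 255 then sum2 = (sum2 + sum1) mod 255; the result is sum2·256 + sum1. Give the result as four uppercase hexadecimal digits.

Running sums (mod 255):
  after byte 0 (0xC1): sum1=193, sum2=193
  after byte 1 (0x95): sum1=87, sum2=25
  after byte 2 (0x05): sum1=92, sum2=117
  after byte 3 (0x7F): sum1=219, sum2=81
  after byte 4 (0x9A): sum1=118, sum2=199
  after byte 5 (0x43): sum1=185, sum2=129
Checksum = sum2·256 + sum1 = 129·256 + 185 = 33209 = 0x81B9.

81B9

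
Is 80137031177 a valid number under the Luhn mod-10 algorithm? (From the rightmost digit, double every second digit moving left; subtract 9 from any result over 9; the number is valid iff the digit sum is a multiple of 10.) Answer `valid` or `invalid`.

valid

From the right, keep odd positions and double even positions (subtract 9 from any doubled value over 9):
  doubled (positions 2,4,...): 5 2 0 6 0 → sum 13
  kept (positions 1,3,...): 7 1 3 7 1 8 → sum 27
Total = 40.
40 mod 10 = 0, so the number is valid.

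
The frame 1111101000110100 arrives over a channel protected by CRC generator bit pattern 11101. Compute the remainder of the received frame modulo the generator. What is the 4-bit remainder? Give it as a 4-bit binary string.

Modulo-2 division of 1111101000110100 by 11101:
  pos 0: 11111 XOR 11101 = 00010
  pos 3: 10010 XOR 11101 = 01111
  pos 4: 11110 XOR 11101 = 00011
  pos 7: 11011 XOR 11101 = 00110
  pos 9: 11001 XOR 11101 = 00100
  pos 11: 10000 XOR 11101 = 01101
Remainder = 1101 (nonzero — an error is detected).

1101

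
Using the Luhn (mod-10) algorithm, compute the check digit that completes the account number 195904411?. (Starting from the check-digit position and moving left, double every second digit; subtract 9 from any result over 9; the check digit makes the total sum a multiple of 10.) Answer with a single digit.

4

Partial digits right→left: 1 1 4 4 0 9 5 9 1
Double every second digit counting from the check-digit position (so the 1st, 3rd, 5th, ... of the partial from the right).
  doubled (with −9 where >9): 2 8 0 1 2 → sum 13
  kept as-is: 1 4 9 9 → sum 23
Total = 13 + 23 = 36.
Check digit = (10 − (36 mod 10)) mod 10 = 4.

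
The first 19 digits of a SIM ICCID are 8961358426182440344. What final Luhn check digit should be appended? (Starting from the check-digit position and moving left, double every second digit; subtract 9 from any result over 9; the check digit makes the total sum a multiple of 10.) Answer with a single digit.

Partial digits right→left: 4 4 3 0 4 4 2 8 1 6 2 4 8 5 3 1 6 9 8
Double every second digit counting from the check-digit position (so the 1st, 3rd, 5th, ... of the partial from the right).
  doubled (with −9 where >9): 8 6 8 4 2 4 7 6 3 7 → sum 55
  kept as-is: 4 0 4 8 6 4 5 1 9 → sum 41
Total = 55 + 41 = 96.
Check digit = (10 − (96 mod 10)) mod 10 = 4.

4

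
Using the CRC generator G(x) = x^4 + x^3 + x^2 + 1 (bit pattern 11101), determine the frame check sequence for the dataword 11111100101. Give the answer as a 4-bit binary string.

Append 4 zeros: 111111001010000. Divide by 11101 (XOR where the leading bit is 1):
  pos 0: 11111 XOR 11101 = 00010
  pos 3: 10100 XOR 11101 = 01001
  pos 4: 10011 XOR 11101 = 01110
  pos 5: 11100 XOR 11101 = 00001
  pos 9: 11000 XOR 11101 = 00101
Remainder (last 4 bits) = 1010. This is the CRC / FCS.

1010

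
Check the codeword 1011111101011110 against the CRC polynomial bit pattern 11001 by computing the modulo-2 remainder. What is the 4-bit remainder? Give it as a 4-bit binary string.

Modulo-2 division of 1011111101011110 by 11001:
  pos 0: 10111 XOR 11001 = 01110
  pos 1: 11101 XOR 11001 = 00100
  pos 3: 10011 XOR 11001 = 01010
  pos 4: 10100 XOR 11001 = 01101
  pos 5: 11011 XOR 11001 = 00010
  pos 8: 10011 XOR 11001 = 01010
  pos 9: 10101 XOR 11001 = 01100
  pos 10: 11001 XOR 11001 = 00000
Remainder = 0000 (zero — the frame passes the CRC check).

0000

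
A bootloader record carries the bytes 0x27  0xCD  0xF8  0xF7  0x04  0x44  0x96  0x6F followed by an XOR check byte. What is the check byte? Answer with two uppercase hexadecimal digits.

5C

XOR the bytes together:
  start with 0x27
  0x27 ⊕ 0xCD = 0xEA
  0xEA ⊕ 0xF8 = 0x12
  0x12 ⊕ 0xF7 = 0xE5
  0xE5 ⊕ 0x04 = 0xE1
  0xE1 ⊕ 0x44 = 0xA5
  0xA5 ⊕ 0x96 = 0x33
  0x33 ⊕ 0x6F = 0x5C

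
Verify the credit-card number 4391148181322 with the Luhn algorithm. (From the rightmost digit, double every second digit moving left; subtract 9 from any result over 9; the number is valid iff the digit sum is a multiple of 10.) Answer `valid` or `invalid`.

From the right, keep odd positions and double even positions (subtract 9 from any doubled value over 9):
  doubled (positions 2,4,...): 4 2 2 8 2 6 → sum 24
  kept (positions 1,3,...): 2 3 8 8 1 9 4 → sum 35
Total = 59.
59 mod 10 = 9, so the number is invalid.

invalid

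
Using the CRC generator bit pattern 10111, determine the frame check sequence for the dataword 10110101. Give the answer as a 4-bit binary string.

Append 4 zeros: 101101010000. Divide by 10111 (XOR where the leading bit is 1):
  pos 0: 10110 XOR 10111 = 00001
  pos 4: 11010 XOR 10111 = 01101
  pos 5: 11010 XOR 10111 = 01101
  pos 6: 11010 XOR 10111 = 01101
  pos 7: 11010 XOR 10111 = 01101
Remainder (last 4 bits) = 1101. This is the CRC / FCS.

1101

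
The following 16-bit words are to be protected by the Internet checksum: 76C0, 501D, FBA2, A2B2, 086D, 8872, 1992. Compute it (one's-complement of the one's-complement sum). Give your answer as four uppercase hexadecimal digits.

F05A

One's-complement addition (fold any carry out of bit 15 back into bit 0):
  0x76C0 + 0x501D = 0x0C6DD
  0xC6DD + 0xFBA2 = 0x1C27F → wrap carry → 0xC280
  0xC280 + 0xA2B2 = 0x16532 → wrap carry → 0x6533
  0x6533 + 0x086D = 0x06DA0
  0x6DA0 + 0x8872 = 0x0F612
  0xF612 + 0x1992 = 0x10FA4 → wrap carry → 0x0FA5
One's-complement sum = 0x0FA5.
Checksum = ~0x0FA5 & 0xFFFF = 0xF05A.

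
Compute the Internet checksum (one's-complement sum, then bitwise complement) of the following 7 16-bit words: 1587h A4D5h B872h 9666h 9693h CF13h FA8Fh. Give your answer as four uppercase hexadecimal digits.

9692

One's-complement addition (fold any carry out of bit 15 back into bit 0):
  0x1587 + 0xA4D5 = 0x0BA5C
  0xBA5C + 0xB872 = 0x172CE → wrap carry → 0x72CF
  0x72CF + 0x9666 = 0x10935 → wrap carry → 0x0936
  0x0936 + 0x9693 = 0x09FC9
  0x9FC9 + 0xCF13 = 0x16EDC → wrap carry → 0x6EDD
  0x6EDD + 0xFA8F = 0x1696C → wrap carry → 0x696D
One's-complement sum = 0x696D.
Checksum = ~0x696D & 0xFFFF = 0x9692.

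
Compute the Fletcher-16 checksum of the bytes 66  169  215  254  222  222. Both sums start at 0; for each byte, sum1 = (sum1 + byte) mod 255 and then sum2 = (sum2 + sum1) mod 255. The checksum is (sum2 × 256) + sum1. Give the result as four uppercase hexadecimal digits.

D680

Running sums (mod 255):
  after byte 0 (66): sum1=66, sum2=66
  after byte 1 (169): sum1=235, sum2=46
  after byte 2 (215): sum1=195, sum2=241
  after byte 3 (254): sum1=194, sum2=180
  after byte 4 (222): sum1=161, sum2=86
  after byte 5 (222): sum1=128, sum2=214
Checksum = sum2·256 + sum1 = 214·256 + 128 = 54912 = 0xD680.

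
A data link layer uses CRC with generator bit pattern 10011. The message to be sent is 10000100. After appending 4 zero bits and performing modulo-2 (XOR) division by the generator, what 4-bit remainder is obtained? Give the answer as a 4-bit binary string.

Append 4 zeros: 100001000000. Divide by 10011 (XOR where the leading bit is 1):
  pos 0: 10000 XOR 10011 = 00011
  pos 3: 11100 XOR 10011 = 01111
  pos 4: 11110 XOR 10011 = 01101
  pos 5: 11010 XOR 10011 = 01001
  pos 6: 10010 XOR 10011 = 00001
Remainder (last 4 bits) = 0010. This is the CRC / FCS.

0010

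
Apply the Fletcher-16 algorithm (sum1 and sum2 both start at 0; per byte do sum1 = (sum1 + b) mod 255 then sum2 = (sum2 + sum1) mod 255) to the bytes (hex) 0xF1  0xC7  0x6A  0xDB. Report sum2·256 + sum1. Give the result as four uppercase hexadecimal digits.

Running sums (mod 255):
  after byte 0 (0xF1): sum1=241, sum2=241
  after byte 1 (0xC7): sum1=185, sum2=171
  after byte 2 (0x6A): sum1=36, sum2=207
  after byte 3 (0xDB): sum1=0, sum2=207
Checksum = sum2·256 + sum1 = 207·256 + 0 = 52992 = 0xCF00.

CF00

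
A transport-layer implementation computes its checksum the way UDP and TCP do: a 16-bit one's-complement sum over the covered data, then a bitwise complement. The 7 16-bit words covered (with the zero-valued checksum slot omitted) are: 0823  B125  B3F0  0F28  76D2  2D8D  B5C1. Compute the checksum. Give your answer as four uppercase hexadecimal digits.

297D

One's-complement addition (fold any carry out of bit 15 back into bit 0):
  0x0823 + 0xB125 = 0x0B948
  0xB948 + 0xB3F0 = 0x16D38 → wrap carry → 0x6D39
  0x6D39 + 0x0F28 = 0x07C61
  0x7C61 + 0x76D2 = 0x0F333
  0xF333 + 0x2D8D = 0x120C0 → wrap carry → 0x20C1
  0x20C1 + 0xB5C1 = 0x0D682
One's-complement sum = 0xD682.
Checksum = ~0xD682 & 0xFFFF = 0x297D.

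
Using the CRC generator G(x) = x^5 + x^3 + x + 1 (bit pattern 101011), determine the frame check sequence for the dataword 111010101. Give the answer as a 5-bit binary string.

Append 5 zeros: 11101010100000. Divide by 101011 (XOR where the leading bit is 1):
  pos 0: 111010 XOR 101011 = 010001
  pos 1: 100011 XOR 101011 = 001000
  pos 3: 100001 XOR 101011 = 001010
  pos 5: 101000 XOR 101011 = 000011
Remainder (last 5 bits) = 11000. This is the CRC / FCS.

11000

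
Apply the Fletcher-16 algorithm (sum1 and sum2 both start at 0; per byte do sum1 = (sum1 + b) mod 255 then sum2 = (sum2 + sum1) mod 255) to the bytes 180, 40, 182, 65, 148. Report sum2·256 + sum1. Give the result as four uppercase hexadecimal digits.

6369

Running sums (mod 255):
  after byte 0 (180): sum1=180, sum2=180
  after byte 1 (40): sum1=220, sum2=145
  after byte 2 (182): sum1=147, sum2=37
  after byte 3 (65): sum1=212, sum2=249
  after byte 4 (148): sum1=105, sum2=99
Checksum = sum2·256 + sum1 = 99·256 + 105 = 25449 = 0x6369.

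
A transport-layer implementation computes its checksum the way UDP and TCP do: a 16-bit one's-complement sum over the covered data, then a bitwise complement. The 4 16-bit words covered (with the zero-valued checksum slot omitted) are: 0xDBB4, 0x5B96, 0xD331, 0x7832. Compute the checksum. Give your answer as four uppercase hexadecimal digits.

One's-complement addition (fold any carry out of bit 15 back into bit 0):
  0xDBB4 + 0x5B96 = 0x1374A → wrap carry → 0x374B
  0x374B + 0xD331 = 0x10A7C → wrap carry → 0x0A7D
  0x0A7D + 0x7832 = 0x082AF
One's-complement sum = 0x82AF.
Checksum = ~0x82AF & 0xFFFF = 0x7D50.

7D50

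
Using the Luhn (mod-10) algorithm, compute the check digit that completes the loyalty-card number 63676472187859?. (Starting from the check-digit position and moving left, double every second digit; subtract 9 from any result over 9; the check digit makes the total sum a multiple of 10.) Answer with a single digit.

6

Partial digits right→left: 9 5 8 7 8 1 2 7 4 6 7 6 3 6
Double every second digit counting from the check-digit position (so the 1st, 3rd, 5th, ... of the partial from the right).
  doubled (with −9 where >9): 9 7 7 4 8 5 6 → sum 46
  kept as-is: 5 7 1 7 6 6 6 → sum 38
Total = 46 + 38 = 84.
Check digit = (10 − (84 mod 10)) mod 10 = 6.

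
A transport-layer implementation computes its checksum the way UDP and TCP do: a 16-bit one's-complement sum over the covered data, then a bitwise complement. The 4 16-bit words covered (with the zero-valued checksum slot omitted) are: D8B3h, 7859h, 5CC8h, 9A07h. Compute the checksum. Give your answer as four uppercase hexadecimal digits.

One's-complement addition (fold any carry out of bit 15 back into bit 0):
  0xD8B3 + 0x7859 = 0x1510C → wrap carry → 0x510D
  0x510D + 0x5CC8 = 0x0ADD5
  0xADD5 + 0x9A07 = 0x147DC → wrap carry → 0x47DD
One's-complement sum = 0x47DD.
Checksum = ~0x47DD & 0xFFFF = 0xB822.

B822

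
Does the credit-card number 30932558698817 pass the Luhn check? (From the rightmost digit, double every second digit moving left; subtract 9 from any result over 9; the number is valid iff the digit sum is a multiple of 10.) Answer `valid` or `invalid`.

invalid

From the right, keep odd positions and double even positions (subtract 9 from any doubled value over 9):
  doubled (positions 2,4,...): 2 7 3 1 4 9 6 → sum 32
  kept (positions 1,3,...): 7 8 9 8 5 3 0 → sum 40
Total = 72.
72 mod 10 = 2, so the number is invalid.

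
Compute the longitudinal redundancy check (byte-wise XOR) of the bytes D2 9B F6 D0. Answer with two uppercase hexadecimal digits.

XOR the bytes together:
  start with 0xD2
  0xD2 ⊕ 0x9B = 0x49
  0x49 ⊕ 0xF6 = 0xBF
  0xBF ⊕ 0xD0 = 0x6F

6F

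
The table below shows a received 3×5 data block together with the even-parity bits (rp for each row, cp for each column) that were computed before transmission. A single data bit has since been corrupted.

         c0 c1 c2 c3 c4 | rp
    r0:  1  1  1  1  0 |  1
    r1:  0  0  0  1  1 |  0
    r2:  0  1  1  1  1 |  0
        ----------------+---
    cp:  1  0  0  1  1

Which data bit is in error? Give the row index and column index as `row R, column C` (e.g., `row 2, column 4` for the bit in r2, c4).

row 0, column 4

Recompute each row's even parity and compare to rp:
  r0: data parity 0, sent rp 1 → mismatch
  r1: data parity 0, sent rp 0 → ok
  r2: data parity 0, sent rp 0 → ok
Recompute each column's even parity and compare to cp:
  c0: data parity 1, sent cp 1 → ok
  c1: data parity 0, sent cp 0 → ok
  c2: data parity 0, sent cp 0 → ok
  c3: data parity 1, sent cp 1 → ok
  c4: data parity 0, sent cp 1 → mismatch
Exactly one row (r0) and one column (c4) fail → the flipped bit is at their intersection.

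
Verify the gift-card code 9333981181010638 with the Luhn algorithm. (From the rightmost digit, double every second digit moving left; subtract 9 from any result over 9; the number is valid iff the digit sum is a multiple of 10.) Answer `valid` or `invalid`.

From the right, keep odd positions and double even positions (subtract 9 from any doubled value over 9):
  doubled (positions 2,4,...): 6 0 0 7 2 9 6 9 → sum 39
  kept (positions 1,3,...): 8 6 1 1 1 8 3 3 → sum 31
Total = 70.
70 mod 10 = 0, so the number is valid.

valid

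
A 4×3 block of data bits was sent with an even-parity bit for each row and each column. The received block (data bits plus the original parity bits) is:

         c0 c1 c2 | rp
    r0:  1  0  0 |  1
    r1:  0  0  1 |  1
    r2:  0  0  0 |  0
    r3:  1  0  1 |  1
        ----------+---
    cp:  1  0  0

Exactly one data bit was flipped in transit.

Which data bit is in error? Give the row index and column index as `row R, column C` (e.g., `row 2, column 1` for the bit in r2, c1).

Recompute each row's even parity and compare to rp:
  r0: data parity 1, sent rp 1 → ok
  r1: data parity 1, sent rp 1 → ok
  r2: data parity 0, sent rp 0 → ok
  r3: data parity 0, sent rp 1 → mismatch
Recompute each column's even parity and compare to cp:
  c0: data parity 0, sent cp 1 → mismatch
  c1: data parity 0, sent cp 0 → ok
  c2: data parity 0, sent cp 0 → ok
Exactly one row (r3) and one column (c0) fail → the flipped bit is at their intersection.

row 3, column 0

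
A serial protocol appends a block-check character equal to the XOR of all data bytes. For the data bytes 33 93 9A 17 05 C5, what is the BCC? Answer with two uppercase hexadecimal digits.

XOR the bytes together:
  start with 0x33
  0x33 ⊕ 0x93 = 0xA0
  0xA0 ⊕ 0x9A = 0x3A
  0x3A ⊕ 0x17 = 0x2D
  0x2D ⊕ 0x05 = 0x28
  0x28 ⊕ 0xC5 = 0xED

ED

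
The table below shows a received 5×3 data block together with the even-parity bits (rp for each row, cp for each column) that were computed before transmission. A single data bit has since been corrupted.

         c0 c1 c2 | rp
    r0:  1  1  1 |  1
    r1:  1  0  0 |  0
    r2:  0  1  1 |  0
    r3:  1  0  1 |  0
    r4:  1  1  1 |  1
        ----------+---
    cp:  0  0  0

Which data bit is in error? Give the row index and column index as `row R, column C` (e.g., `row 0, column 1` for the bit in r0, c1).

Recompute each row's even parity and compare to rp:
  r0: data parity 1, sent rp 1 → ok
  r1: data parity 1, sent rp 0 → mismatch
  r2: data parity 0, sent rp 0 → ok
  r3: data parity 0, sent rp 0 → ok
  r4: data parity 1, sent rp 1 → ok
Recompute each column's even parity and compare to cp:
  c0: data parity 0, sent cp 0 → ok
  c1: data parity 1, sent cp 0 → mismatch
  c2: data parity 0, sent cp 0 → ok
Exactly one row (r1) and one column (c1) fail → the flipped bit is at their intersection.

row 1, column 1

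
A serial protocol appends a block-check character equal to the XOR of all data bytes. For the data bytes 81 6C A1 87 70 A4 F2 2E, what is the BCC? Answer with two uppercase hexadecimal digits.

C3

XOR the bytes together:
  start with 0x81
  0x81 ⊕ 0x6C = 0xED
  0xED ⊕ 0xA1 = 0x4C
  0x4C ⊕ 0x87 = 0xCB
  0xCB ⊕ 0x70 = 0xBB
  0xBB ⊕ 0xA4 = 0x1F
  0x1F ⊕ 0xF2 = 0xED
  0xED ⊕ 0x2E = 0xC3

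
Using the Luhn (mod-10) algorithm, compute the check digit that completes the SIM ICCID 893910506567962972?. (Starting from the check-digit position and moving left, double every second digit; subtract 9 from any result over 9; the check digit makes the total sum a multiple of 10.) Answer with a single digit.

3

Partial digits right→left: 2 7 9 2 6 9 7 6 5 6 0 5 0 1 9 3 9 8
Double every second digit counting from the check-digit position (so the 1st, 3rd, 5th, ... of the partial from the right).
  doubled (with −9 where >9): 4 9 3 5 1 0 0 9 9 → sum 40
  kept as-is: 7 2 9 6 6 5 1 3 8 → sum 47
Total = 40 + 47 = 87.
Check digit = (10 − (87 mod 10)) mod 10 = 3.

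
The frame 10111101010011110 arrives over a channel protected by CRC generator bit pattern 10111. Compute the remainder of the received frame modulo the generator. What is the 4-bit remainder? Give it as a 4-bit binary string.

1011

Modulo-2 division of 10111101010011110 by 10111:
  pos 0: 10111 XOR 10111 = 00000
  pos 5: 10101 XOR 10111 = 00010
  pos 8: 10001 XOR 10111 = 00110
  pos 10: 11011 XOR 10111 = 01100
  pos 11: 11001 XOR 10111 = 01110
  pos 12: 11100 XOR 10111 = 01011
Remainder = 1011 (nonzero — an error is detected).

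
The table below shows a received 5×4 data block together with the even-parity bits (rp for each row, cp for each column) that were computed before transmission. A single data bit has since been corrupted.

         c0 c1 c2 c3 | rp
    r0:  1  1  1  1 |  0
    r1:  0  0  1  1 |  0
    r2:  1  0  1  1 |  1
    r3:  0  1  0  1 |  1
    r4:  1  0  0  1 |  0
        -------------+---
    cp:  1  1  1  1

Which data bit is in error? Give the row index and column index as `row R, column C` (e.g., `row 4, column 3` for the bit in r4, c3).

row 3, column 1

Recompute each row's even parity and compare to rp:
  r0: data parity 0, sent rp 0 → ok
  r1: data parity 0, sent rp 0 → ok
  r2: data parity 1, sent rp 1 → ok
  r3: data parity 0, sent rp 1 → mismatch
  r4: data parity 0, sent rp 0 → ok
Recompute each column's even parity and compare to cp:
  c0: data parity 1, sent cp 1 → ok
  c1: data parity 0, sent cp 1 → mismatch
  c2: data parity 1, sent cp 1 → ok
  c3: data parity 1, sent cp 1 → ok
Exactly one row (r3) and one column (c1) fail → the flipped bit is at their intersection.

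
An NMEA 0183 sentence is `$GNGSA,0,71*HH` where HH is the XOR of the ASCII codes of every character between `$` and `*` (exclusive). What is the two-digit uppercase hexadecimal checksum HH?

6A

XOR the ASCII codes of the payload characters:
  'G' = 0x47 → acc = 0x47
  'N' = 0x4E → acc = 0x09
  'G' = 0x47 → acc = 0x4E
  'S' = 0x53 → acc = 0x1D
  'A' = 0x41 → acc = 0x5C
  ',' = 0x2C → acc = 0x70
  '0' = 0x30 → acc = 0x40
  ',' = 0x2C → acc = 0x6C
  '7' = 0x37 → acc = 0x5B
  '1' = 0x31 → acc = 0x6A
Checksum = 0x6A.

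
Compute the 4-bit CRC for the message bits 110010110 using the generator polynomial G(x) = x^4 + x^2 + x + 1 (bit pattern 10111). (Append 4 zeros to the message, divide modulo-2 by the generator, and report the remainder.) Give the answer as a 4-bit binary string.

Append 4 zeros: 1100101100000. Divide by 10111 (XOR where the leading bit is 1):
  pos 0: 11001 XOR 10111 = 01110
  pos 1: 11100 XOR 10111 = 01011
  pos 2: 10111 XOR 10111 = 00000
  pos 7: 10000 XOR 10111 = 00111
Remainder (last 4 bits) = 1110. This is the CRC / FCS.

1110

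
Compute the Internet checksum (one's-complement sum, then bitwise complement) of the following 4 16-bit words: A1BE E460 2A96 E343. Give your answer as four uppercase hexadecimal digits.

One's-complement addition (fold any carry out of bit 15 back into bit 0):
  0xA1BE + 0xE460 = 0x1861E → wrap carry → 0x861F
  0x861F + 0x2A96 = 0x0B0B5
  0xB0B5 + 0xE343 = 0x193F8 → wrap carry → 0x93F9
One's-complement sum = 0x93F9.
Checksum = ~0x93F9 & 0xFFFF = 0x6C06.

6C06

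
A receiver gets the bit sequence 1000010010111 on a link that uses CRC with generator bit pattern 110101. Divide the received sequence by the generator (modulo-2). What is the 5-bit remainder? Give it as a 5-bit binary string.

00000

Modulo-2 division of 1000010010111 by 110101:
  pos 0: 100001 XOR 110101 = 010100
  pos 1: 101000 XOR 110101 = 011101
  pos 2: 111010 XOR 110101 = 001111
  pos 4: 111110 XOR 110101 = 001011
  pos 6: 101111 XOR 110101 = 011010
  pos 7: 110101 XOR 110101 = 000000
Remainder = 00000 (zero — the frame passes the CRC check).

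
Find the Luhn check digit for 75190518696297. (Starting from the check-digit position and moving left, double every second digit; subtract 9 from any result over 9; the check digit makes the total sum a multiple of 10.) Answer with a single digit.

4

Partial digits right→left: 7 9 2 6 9 6 8 1 5 0 9 1 5 7
Double every second digit counting from the check-digit position (so the 1st, 3rd, 5th, ... of the partial from the right).
  doubled (with −9 where >9): 5 4 9 7 1 9 1 → sum 36
  kept as-is: 9 6 6 1 0 1 7 → sum 30
Total = 36 + 30 = 66.
Check digit = (10 − (66 mod 10)) mod 10 = 4.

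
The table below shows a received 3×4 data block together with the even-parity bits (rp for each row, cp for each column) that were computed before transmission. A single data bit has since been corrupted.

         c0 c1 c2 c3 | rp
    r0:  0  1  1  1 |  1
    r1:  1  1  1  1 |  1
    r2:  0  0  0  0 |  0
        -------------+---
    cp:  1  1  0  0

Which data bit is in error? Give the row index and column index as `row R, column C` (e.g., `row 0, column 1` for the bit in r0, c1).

Recompute each row's even parity and compare to rp:
  r0: data parity 1, sent rp 1 → ok
  r1: data parity 0, sent rp 1 → mismatch
  r2: data parity 0, sent rp 0 → ok
Recompute each column's even parity and compare to cp:
  c0: data parity 1, sent cp 1 → ok
  c1: data parity 0, sent cp 1 → mismatch
  c2: data parity 0, sent cp 0 → ok
  c3: data parity 0, sent cp 0 → ok
Exactly one row (r1) and one column (c1) fail → the flipped bit is at their intersection.

row 1, column 1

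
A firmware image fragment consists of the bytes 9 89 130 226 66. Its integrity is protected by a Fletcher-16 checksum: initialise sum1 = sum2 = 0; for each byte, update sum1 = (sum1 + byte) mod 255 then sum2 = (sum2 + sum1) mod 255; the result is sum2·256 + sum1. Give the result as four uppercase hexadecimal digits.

Running sums (mod 255):
  after byte 0 (9): sum1=9, sum2=9
  after byte 1 (89): sum1=98, sum2=107
  after byte 2 (130): sum1=228, sum2=80
  after byte 3 (226): sum1=199, sum2=24
  after byte 4 (66): sum1=10, sum2=34
Checksum = sum2·256 + sum1 = 34·256 + 10 = 8714 = 0x220A.

220A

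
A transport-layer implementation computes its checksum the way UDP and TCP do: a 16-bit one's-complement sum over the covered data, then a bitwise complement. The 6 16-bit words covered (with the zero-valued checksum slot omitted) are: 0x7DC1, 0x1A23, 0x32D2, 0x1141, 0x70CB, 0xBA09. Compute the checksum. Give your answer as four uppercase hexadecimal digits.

One's-complement addition (fold any carry out of bit 15 back into bit 0):
  0x7DC1 + 0x1A23 = 0x097E4
  0x97E4 + 0x32D2 = 0x0CAB6
  0xCAB6 + 0x1141 = 0x0DBF7
  0xDBF7 + 0x70CB = 0x14CC2 → wrap carry → 0x4CC3
  0x4CC3 + 0xBA09 = 0x106CC → wrap carry → 0x06CD
One's-complement sum = 0x06CD.
Checksum = ~0x06CD & 0xFFFF = 0xF932.

F932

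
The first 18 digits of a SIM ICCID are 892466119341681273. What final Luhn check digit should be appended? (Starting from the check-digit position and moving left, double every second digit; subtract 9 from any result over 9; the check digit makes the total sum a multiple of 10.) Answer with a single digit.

Partial digits right→left: 3 7 2 1 8 6 1 4 3 9 1 1 6 6 4 2 9 8
Double every second digit counting from the check-digit position (so the 1st, 3rd, 5th, ... of the partial from the right).
  doubled (with −9 where >9): 6 4 7 2 6 2 3 8 9 → sum 47
  kept as-is: 7 1 6 4 9 1 6 2 8 → sum 44
Total = 47 + 44 = 91.
Check digit = (10 − (91 mod 10)) mod 10 = 9.

9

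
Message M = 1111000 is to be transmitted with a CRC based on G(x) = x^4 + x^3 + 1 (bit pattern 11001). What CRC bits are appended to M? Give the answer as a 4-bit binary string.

0110

Append 4 zeros: 11110000000. Divide by 11001 (XOR where the leading bit is 1):
  pos 0: 11110 XOR 11001 = 00111
  pos 2: 11100 XOR 11001 = 00101
  pos 4: 10100 XOR 11001 = 01101
  pos 5: 11010 XOR 11001 = 00011
Remainder (last 4 bits) = 0110. This is the CRC / FCS.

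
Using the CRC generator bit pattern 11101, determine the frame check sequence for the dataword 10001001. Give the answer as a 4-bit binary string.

0001

Append 4 zeros: 100010010000. Divide by 11101 (XOR where the leading bit is 1):
  pos 0: 10001 XOR 11101 = 01100
  pos 1: 11000 XOR 11101 = 00101
  pos 3: 10101 XOR 11101 = 01000
  pos 4: 10000 XOR 11101 = 01101
  pos 5: 11010 XOR 11101 = 00111
  pos 7: 11100 XOR 11101 = 00001
Remainder (last 4 bits) = 0001. This is the CRC / FCS.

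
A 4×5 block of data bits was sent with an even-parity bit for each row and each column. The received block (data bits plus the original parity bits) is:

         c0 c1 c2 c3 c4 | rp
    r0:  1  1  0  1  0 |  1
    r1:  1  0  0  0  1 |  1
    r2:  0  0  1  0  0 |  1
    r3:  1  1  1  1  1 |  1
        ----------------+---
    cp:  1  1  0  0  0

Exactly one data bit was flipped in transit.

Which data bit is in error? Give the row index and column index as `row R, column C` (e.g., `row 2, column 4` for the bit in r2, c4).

Recompute each row's even parity and compare to rp:
  r0: data parity 1, sent rp 1 → ok
  r1: data parity 0, sent rp 1 → mismatch
  r2: data parity 1, sent rp 1 → ok
  r3: data parity 1, sent rp 1 → ok
Recompute each column's even parity and compare to cp:
  c0: data parity 1, sent cp 1 → ok
  c1: data parity 0, sent cp 1 → mismatch
  c2: data parity 0, sent cp 0 → ok
  c3: data parity 0, sent cp 0 → ok
  c4: data parity 0, sent cp 0 → ok
Exactly one row (r1) and one column (c1) fail → the flipped bit is at their intersection.

row 1, column 1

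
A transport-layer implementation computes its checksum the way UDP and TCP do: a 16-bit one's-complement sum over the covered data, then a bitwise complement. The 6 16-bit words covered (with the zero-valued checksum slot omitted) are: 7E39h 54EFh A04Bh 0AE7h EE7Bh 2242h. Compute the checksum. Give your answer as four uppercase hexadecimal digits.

70E6

One's-complement addition (fold any carry out of bit 15 back into bit 0):
  0x7E39 + 0x54EF = 0x0D328
  0xD328 + 0xA04B = 0x17373 → wrap carry → 0x7374
  0x7374 + 0x0AE7 = 0x07E5B
  0x7E5B + 0xEE7B = 0x16CD6 → wrap carry → 0x6CD7
  0x6CD7 + 0x2242 = 0x08F19
One's-complement sum = 0x8F19.
Checksum = ~0x8F19 & 0xFFFF = 0x70E6.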